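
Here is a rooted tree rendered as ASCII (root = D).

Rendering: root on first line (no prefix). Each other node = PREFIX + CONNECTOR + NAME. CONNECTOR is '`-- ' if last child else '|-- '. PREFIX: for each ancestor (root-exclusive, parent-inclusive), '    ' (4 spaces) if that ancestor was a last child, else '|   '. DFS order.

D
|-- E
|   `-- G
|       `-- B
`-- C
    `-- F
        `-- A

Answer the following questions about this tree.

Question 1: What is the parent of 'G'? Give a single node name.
Scan adjacency: G appears as child of E

Answer: E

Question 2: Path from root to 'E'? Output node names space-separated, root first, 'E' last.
Answer: D E

Derivation:
Walk down from root: D -> E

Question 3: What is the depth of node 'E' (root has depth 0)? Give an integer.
Path from root to E: D -> E
Depth = number of edges = 1

Answer: 1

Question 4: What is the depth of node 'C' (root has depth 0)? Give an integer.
Path from root to C: D -> C
Depth = number of edges = 1

Answer: 1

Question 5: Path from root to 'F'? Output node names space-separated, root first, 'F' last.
Walk down from root: D -> C -> F

Answer: D C F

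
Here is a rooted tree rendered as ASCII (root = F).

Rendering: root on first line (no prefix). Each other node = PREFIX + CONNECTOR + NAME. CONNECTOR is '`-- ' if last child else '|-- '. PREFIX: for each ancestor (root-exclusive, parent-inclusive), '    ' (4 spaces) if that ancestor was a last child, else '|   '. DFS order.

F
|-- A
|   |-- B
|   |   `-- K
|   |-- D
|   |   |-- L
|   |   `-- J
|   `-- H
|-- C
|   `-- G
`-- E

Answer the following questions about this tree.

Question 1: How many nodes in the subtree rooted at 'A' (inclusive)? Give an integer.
Answer: 7

Derivation:
Subtree rooted at A contains: A, B, D, H, J, K, L
Count = 7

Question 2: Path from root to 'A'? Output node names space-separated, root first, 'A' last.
Answer: F A

Derivation:
Walk down from root: F -> A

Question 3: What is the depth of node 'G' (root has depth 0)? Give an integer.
Answer: 2

Derivation:
Path from root to G: F -> C -> G
Depth = number of edges = 2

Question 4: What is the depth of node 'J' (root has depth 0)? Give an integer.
Answer: 3

Derivation:
Path from root to J: F -> A -> D -> J
Depth = number of edges = 3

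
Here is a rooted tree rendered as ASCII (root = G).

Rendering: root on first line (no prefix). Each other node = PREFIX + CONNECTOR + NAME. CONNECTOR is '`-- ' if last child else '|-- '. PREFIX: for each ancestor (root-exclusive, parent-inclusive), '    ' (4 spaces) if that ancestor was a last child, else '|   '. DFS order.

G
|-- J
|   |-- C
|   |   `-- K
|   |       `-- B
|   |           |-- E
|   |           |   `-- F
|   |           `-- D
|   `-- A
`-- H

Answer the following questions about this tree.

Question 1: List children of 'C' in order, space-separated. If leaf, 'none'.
Node C's children (from adjacency): K

Answer: K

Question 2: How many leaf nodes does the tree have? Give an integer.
Leaves (nodes with no children): A, D, F, H

Answer: 4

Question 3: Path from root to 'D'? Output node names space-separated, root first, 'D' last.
Answer: G J C K B D

Derivation:
Walk down from root: G -> J -> C -> K -> B -> D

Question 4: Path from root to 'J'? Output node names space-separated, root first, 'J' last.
Walk down from root: G -> J

Answer: G J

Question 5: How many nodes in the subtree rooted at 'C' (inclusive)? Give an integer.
Subtree rooted at C contains: B, C, D, E, F, K
Count = 6

Answer: 6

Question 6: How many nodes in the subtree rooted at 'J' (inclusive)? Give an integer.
Answer: 8

Derivation:
Subtree rooted at J contains: A, B, C, D, E, F, J, K
Count = 8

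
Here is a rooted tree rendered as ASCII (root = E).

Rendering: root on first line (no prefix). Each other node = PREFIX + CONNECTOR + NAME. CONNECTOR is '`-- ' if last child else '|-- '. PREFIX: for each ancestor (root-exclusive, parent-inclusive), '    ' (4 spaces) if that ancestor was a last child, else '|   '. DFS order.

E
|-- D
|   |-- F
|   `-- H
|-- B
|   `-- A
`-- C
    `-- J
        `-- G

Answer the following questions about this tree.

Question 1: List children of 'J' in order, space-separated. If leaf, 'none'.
Node J's children (from adjacency): G

Answer: G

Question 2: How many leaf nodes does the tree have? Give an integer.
Answer: 4

Derivation:
Leaves (nodes with no children): A, F, G, H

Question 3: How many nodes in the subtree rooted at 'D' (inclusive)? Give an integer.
Answer: 3

Derivation:
Subtree rooted at D contains: D, F, H
Count = 3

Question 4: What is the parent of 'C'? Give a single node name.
Scan adjacency: C appears as child of E

Answer: E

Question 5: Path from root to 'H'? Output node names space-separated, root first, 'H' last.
Answer: E D H

Derivation:
Walk down from root: E -> D -> H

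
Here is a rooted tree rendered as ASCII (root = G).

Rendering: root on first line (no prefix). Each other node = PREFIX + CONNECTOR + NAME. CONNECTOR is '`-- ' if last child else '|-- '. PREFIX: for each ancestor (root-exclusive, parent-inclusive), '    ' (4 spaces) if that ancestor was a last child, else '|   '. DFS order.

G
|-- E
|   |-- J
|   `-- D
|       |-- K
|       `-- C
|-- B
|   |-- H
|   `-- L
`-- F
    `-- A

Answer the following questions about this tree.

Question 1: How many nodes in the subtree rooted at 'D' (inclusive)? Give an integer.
Subtree rooted at D contains: C, D, K
Count = 3

Answer: 3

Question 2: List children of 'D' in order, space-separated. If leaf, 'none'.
Answer: K C

Derivation:
Node D's children (from adjacency): K, C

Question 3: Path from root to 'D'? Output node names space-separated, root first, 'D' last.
Walk down from root: G -> E -> D

Answer: G E D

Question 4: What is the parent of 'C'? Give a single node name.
Scan adjacency: C appears as child of D

Answer: D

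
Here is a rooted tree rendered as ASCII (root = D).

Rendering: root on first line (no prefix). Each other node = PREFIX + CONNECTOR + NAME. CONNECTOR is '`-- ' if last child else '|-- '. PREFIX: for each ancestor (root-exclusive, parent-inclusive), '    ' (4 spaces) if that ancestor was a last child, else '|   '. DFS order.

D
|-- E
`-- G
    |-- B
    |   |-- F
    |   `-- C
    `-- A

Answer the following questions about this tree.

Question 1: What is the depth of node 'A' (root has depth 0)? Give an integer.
Answer: 2

Derivation:
Path from root to A: D -> G -> A
Depth = number of edges = 2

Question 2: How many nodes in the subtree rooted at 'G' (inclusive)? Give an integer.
Subtree rooted at G contains: A, B, C, F, G
Count = 5

Answer: 5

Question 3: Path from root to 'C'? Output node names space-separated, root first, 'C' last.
Walk down from root: D -> G -> B -> C

Answer: D G B C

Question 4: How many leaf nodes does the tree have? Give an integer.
Leaves (nodes with no children): A, C, E, F

Answer: 4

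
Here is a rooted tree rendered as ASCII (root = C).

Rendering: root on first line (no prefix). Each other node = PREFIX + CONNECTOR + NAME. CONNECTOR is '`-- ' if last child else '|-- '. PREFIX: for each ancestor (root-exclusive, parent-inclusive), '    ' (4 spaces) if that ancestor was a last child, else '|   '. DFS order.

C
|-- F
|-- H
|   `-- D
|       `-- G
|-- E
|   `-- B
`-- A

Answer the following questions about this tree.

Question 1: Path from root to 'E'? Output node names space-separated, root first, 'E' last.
Answer: C E

Derivation:
Walk down from root: C -> E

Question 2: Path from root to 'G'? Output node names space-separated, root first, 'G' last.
Walk down from root: C -> H -> D -> G

Answer: C H D G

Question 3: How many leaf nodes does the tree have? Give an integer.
Leaves (nodes with no children): A, B, F, G

Answer: 4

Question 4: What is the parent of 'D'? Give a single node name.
Answer: H

Derivation:
Scan adjacency: D appears as child of H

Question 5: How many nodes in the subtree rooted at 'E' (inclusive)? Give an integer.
Subtree rooted at E contains: B, E
Count = 2

Answer: 2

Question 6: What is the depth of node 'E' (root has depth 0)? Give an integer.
Path from root to E: C -> E
Depth = number of edges = 1

Answer: 1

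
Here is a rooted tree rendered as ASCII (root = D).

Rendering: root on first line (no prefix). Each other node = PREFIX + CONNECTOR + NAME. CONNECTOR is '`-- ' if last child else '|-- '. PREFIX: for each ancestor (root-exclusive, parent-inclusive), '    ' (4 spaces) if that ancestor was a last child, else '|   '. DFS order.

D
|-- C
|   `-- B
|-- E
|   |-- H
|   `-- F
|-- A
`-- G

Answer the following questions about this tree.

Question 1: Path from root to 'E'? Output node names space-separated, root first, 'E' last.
Walk down from root: D -> E

Answer: D E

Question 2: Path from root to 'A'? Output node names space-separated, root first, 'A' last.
Answer: D A

Derivation:
Walk down from root: D -> A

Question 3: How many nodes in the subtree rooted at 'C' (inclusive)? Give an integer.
Subtree rooted at C contains: B, C
Count = 2

Answer: 2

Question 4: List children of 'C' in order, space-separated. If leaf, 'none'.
Answer: B

Derivation:
Node C's children (from adjacency): B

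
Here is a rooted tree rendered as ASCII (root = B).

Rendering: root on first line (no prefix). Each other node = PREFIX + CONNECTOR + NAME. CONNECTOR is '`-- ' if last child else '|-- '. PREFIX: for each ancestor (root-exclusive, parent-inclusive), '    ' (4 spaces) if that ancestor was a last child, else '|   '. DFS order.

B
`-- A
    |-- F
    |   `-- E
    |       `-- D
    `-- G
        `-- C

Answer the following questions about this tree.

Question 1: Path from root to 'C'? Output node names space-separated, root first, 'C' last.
Walk down from root: B -> A -> G -> C

Answer: B A G C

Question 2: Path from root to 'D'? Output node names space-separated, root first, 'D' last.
Walk down from root: B -> A -> F -> E -> D

Answer: B A F E D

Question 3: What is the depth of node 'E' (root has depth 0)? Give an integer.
Answer: 3

Derivation:
Path from root to E: B -> A -> F -> E
Depth = number of edges = 3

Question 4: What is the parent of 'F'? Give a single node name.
Scan adjacency: F appears as child of A

Answer: A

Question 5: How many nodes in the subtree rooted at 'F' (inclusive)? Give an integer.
Subtree rooted at F contains: D, E, F
Count = 3

Answer: 3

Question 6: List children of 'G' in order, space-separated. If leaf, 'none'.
Answer: C

Derivation:
Node G's children (from adjacency): C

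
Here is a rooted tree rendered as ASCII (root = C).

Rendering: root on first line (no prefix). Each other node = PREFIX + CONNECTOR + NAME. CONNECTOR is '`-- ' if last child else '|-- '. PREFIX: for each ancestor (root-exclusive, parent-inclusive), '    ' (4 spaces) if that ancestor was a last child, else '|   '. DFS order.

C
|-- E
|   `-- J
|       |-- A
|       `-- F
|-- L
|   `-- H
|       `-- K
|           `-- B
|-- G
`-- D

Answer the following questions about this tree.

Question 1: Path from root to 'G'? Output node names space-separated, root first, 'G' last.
Answer: C G

Derivation:
Walk down from root: C -> G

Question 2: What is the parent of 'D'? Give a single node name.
Answer: C

Derivation:
Scan adjacency: D appears as child of C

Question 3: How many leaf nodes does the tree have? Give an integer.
Answer: 5

Derivation:
Leaves (nodes with no children): A, B, D, F, G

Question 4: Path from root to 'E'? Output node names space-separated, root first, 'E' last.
Walk down from root: C -> E

Answer: C E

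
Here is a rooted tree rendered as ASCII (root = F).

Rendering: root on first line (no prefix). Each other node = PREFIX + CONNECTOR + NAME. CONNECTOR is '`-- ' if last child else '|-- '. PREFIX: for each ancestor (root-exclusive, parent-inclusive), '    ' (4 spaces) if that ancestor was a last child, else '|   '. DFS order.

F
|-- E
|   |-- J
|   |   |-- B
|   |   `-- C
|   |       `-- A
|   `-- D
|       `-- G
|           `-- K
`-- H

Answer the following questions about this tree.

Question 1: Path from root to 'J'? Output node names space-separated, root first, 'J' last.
Answer: F E J

Derivation:
Walk down from root: F -> E -> J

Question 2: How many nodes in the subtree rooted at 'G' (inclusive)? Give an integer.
Subtree rooted at G contains: G, K
Count = 2

Answer: 2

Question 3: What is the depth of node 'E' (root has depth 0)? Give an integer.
Answer: 1

Derivation:
Path from root to E: F -> E
Depth = number of edges = 1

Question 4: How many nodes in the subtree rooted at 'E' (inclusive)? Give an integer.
Subtree rooted at E contains: A, B, C, D, E, G, J, K
Count = 8

Answer: 8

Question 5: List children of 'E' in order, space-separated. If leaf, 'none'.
Answer: J D

Derivation:
Node E's children (from adjacency): J, D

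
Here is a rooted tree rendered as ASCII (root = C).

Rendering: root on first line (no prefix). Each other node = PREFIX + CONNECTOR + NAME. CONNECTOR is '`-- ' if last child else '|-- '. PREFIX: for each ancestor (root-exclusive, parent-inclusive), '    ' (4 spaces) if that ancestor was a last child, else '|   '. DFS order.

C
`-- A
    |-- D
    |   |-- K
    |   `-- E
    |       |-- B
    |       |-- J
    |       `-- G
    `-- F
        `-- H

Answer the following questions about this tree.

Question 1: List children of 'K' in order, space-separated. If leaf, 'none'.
Answer: none

Derivation:
Node K's children (from adjacency): (leaf)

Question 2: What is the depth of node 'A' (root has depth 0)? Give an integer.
Answer: 1

Derivation:
Path from root to A: C -> A
Depth = number of edges = 1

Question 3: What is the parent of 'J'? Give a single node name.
Answer: E

Derivation:
Scan adjacency: J appears as child of E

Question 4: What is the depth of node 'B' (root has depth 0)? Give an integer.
Path from root to B: C -> A -> D -> E -> B
Depth = number of edges = 4

Answer: 4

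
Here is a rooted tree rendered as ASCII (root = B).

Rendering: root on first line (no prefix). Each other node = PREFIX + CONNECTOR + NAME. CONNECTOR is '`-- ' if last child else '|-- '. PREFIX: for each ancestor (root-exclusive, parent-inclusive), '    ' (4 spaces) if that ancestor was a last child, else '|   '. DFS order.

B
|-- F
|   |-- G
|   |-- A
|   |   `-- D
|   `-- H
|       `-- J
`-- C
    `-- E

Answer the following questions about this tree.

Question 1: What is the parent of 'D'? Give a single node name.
Scan adjacency: D appears as child of A

Answer: A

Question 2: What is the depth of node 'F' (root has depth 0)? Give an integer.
Answer: 1

Derivation:
Path from root to F: B -> F
Depth = number of edges = 1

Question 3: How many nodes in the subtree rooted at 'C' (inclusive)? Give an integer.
Answer: 2

Derivation:
Subtree rooted at C contains: C, E
Count = 2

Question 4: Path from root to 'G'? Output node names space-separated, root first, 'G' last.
Walk down from root: B -> F -> G

Answer: B F G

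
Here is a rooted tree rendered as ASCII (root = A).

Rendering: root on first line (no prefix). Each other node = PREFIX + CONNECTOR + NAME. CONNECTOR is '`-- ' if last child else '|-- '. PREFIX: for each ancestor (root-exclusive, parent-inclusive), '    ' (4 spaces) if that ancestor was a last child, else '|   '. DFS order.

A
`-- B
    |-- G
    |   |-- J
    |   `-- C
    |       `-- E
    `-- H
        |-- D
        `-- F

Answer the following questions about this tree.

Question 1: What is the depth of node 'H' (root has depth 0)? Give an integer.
Answer: 2

Derivation:
Path from root to H: A -> B -> H
Depth = number of edges = 2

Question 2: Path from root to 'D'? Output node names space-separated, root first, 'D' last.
Walk down from root: A -> B -> H -> D

Answer: A B H D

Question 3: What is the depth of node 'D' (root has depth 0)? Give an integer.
Path from root to D: A -> B -> H -> D
Depth = number of edges = 3

Answer: 3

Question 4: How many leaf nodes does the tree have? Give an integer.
Leaves (nodes with no children): D, E, F, J

Answer: 4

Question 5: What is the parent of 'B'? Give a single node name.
Answer: A

Derivation:
Scan adjacency: B appears as child of A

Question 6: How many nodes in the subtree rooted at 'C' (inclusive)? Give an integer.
Answer: 2

Derivation:
Subtree rooted at C contains: C, E
Count = 2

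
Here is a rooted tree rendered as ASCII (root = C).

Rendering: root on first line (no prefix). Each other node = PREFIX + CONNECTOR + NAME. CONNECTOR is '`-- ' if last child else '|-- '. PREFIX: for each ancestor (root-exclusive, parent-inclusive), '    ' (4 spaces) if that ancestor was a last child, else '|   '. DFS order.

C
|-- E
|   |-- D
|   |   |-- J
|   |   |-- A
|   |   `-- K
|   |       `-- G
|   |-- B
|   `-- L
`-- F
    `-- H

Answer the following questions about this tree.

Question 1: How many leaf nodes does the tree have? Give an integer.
Leaves (nodes with no children): A, B, G, H, J, L

Answer: 6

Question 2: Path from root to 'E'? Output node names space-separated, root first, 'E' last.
Answer: C E

Derivation:
Walk down from root: C -> E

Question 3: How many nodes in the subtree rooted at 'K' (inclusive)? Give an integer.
Answer: 2

Derivation:
Subtree rooted at K contains: G, K
Count = 2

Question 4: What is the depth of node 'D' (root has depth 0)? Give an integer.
Answer: 2

Derivation:
Path from root to D: C -> E -> D
Depth = number of edges = 2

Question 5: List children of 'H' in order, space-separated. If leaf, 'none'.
Node H's children (from adjacency): (leaf)

Answer: none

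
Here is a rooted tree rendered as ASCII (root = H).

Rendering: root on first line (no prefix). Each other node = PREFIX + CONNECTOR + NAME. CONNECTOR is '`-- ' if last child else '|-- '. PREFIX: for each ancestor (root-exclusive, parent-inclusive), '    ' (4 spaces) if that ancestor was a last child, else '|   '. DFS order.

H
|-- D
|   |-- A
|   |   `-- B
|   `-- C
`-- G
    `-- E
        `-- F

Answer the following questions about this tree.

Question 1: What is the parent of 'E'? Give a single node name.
Answer: G

Derivation:
Scan adjacency: E appears as child of G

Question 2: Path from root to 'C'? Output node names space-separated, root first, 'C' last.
Walk down from root: H -> D -> C

Answer: H D C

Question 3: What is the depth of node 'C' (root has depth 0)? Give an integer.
Answer: 2

Derivation:
Path from root to C: H -> D -> C
Depth = number of edges = 2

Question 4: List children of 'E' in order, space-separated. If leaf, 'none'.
Node E's children (from adjacency): F

Answer: F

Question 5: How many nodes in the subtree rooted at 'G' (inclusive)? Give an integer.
Answer: 3

Derivation:
Subtree rooted at G contains: E, F, G
Count = 3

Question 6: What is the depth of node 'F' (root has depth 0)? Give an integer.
Answer: 3

Derivation:
Path from root to F: H -> G -> E -> F
Depth = number of edges = 3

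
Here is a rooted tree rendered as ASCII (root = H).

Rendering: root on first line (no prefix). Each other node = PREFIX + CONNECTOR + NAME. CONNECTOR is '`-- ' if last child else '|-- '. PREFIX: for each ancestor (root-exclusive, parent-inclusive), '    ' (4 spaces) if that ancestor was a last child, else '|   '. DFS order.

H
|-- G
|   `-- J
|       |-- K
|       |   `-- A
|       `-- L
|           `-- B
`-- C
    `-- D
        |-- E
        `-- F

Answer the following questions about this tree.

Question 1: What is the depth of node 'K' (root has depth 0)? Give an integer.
Answer: 3

Derivation:
Path from root to K: H -> G -> J -> K
Depth = number of edges = 3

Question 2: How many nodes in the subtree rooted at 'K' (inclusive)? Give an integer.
Subtree rooted at K contains: A, K
Count = 2

Answer: 2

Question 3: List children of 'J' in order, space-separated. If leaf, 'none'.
Answer: K L

Derivation:
Node J's children (from adjacency): K, L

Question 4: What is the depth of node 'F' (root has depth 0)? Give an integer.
Answer: 3

Derivation:
Path from root to F: H -> C -> D -> F
Depth = number of edges = 3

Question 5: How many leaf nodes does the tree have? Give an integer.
Leaves (nodes with no children): A, B, E, F

Answer: 4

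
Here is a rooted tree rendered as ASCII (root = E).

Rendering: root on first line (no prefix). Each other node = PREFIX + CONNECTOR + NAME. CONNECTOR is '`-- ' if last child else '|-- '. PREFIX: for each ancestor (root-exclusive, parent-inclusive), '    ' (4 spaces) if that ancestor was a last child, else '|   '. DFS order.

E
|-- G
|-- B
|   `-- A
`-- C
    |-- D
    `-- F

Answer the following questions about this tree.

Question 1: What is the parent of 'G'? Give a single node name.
Scan adjacency: G appears as child of E

Answer: E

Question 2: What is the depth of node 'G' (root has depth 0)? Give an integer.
Answer: 1

Derivation:
Path from root to G: E -> G
Depth = number of edges = 1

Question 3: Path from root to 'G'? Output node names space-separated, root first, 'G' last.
Walk down from root: E -> G

Answer: E G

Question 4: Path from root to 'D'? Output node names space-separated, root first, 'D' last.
Answer: E C D

Derivation:
Walk down from root: E -> C -> D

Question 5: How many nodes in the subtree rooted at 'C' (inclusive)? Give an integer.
Subtree rooted at C contains: C, D, F
Count = 3

Answer: 3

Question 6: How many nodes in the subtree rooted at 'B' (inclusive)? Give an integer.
Answer: 2

Derivation:
Subtree rooted at B contains: A, B
Count = 2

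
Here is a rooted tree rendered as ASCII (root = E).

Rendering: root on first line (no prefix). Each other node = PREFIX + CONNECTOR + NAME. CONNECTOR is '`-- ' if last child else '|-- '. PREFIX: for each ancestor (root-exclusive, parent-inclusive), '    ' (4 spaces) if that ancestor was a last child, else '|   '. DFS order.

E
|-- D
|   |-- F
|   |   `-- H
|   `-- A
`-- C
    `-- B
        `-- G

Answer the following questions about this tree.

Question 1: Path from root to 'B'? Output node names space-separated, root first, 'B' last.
Walk down from root: E -> C -> B

Answer: E C B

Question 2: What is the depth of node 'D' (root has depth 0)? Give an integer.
Answer: 1

Derivation:
Path from root to D: E -> D
Depth = number of edges = 1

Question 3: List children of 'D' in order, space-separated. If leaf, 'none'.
Answer: F A

Derivation:
Node D's children (from adjacency): F, A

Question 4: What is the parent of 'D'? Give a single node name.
Answer: E

Derivation:
Scan adjacency: D appears as child of E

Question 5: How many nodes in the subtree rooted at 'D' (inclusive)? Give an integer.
Answer: 4

Derivation:
Subtree rooted at D contains: A, D, F, H
Count = 4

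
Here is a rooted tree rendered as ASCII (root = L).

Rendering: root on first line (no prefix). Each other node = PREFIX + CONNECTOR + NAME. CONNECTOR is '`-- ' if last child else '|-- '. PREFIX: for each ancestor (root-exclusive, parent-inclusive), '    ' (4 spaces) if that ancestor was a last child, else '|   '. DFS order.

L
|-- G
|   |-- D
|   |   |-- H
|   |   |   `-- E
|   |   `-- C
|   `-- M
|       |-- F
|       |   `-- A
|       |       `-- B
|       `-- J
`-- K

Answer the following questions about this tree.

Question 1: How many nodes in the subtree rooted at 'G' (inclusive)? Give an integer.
Subtree rooted at G contains: A, B, C, D, E, F, G, H, J, M
Count = 10

Answer: 10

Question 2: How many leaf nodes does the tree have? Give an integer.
Answer: 5

Derivation:
Leaves (nodes with no children): B, C, E, J, K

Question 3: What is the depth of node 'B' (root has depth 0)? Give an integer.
Answer: 5

Derivation:
Path from root to B: L -> G -> M -> F -> A -> B
Depth = number of edges = 5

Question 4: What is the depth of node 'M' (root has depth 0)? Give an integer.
Path from root to M: L -> G -> M
Depth = number of edges = 2

Answer: 2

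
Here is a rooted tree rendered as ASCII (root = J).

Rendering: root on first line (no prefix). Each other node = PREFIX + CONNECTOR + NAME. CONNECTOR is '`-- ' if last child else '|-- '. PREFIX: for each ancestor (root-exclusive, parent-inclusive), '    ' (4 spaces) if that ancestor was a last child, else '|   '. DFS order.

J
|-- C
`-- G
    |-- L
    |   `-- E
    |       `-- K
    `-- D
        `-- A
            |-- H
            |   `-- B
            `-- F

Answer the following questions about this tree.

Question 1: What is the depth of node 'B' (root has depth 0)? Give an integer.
Answer: 5

Derivation:
Path from root to B: J -> G -> D -> A -> H -> B
Depth = number of edges = 5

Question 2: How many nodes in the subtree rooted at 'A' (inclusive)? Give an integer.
Answer: 4

Derivation:
Subtree rooted at A contains: A, B, F, H
Count = 4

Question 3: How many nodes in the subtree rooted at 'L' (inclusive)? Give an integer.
Subtree rooted at L contains: E, K, L
Count = 3

Answer: 3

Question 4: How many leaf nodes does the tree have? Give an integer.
Leaves (nodes with no children): B, C, F, K

Answer: 4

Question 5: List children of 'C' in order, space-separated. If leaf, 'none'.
Answer: none

Derivation:
Node C's children (from adjacency): (leaf)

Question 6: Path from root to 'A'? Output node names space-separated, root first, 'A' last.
Walk down from root: J -> G -> D -> A

Answer: J G D A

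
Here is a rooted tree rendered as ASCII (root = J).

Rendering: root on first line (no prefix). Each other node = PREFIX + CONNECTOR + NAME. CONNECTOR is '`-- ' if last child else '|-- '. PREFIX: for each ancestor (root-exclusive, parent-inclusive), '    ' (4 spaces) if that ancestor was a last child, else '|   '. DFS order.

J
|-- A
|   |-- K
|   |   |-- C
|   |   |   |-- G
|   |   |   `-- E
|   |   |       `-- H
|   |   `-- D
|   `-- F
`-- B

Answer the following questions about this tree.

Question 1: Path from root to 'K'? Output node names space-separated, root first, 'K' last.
Walk down from root: J -> A -> K

Answer: J A K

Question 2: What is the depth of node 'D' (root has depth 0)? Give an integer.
Path from root to D: J -> A -> K -> D
Depth = number of edges = 3

Answer: 3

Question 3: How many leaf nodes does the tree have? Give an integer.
Answer: 5

Derivation:
Leaves (nodes with no children): B, D, F, G, H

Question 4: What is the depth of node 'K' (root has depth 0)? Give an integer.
Path from root to K: J -> A -> K
Depth = number of edges = 2

Answer: 2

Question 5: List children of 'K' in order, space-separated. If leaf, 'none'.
Node K's children (from adjacency): C, D

Answer: C D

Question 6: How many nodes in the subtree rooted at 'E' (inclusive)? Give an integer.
Subtree rooted at E contains: E, H
Count = 2

Answer: 2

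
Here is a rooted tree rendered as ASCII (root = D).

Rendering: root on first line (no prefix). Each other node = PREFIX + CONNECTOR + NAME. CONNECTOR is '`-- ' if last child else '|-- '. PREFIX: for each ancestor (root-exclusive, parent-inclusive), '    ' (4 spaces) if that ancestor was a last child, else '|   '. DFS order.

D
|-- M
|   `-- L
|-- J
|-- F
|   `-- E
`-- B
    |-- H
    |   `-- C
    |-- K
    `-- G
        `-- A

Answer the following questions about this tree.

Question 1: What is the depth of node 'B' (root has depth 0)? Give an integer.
Path from root to B: D -> B
Depth = number of edges = 1

Answer: 1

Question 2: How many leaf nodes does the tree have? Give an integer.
Leaves (nodes with no children): A, C, E, J, K, L

Answer: 6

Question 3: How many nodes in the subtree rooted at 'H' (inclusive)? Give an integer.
Subtree rooted at H contains: C, H
Count = 2

Answer: 2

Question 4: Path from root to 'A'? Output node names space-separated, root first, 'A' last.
Walk down from root: D -> B -> G -> A

Answer: D B G A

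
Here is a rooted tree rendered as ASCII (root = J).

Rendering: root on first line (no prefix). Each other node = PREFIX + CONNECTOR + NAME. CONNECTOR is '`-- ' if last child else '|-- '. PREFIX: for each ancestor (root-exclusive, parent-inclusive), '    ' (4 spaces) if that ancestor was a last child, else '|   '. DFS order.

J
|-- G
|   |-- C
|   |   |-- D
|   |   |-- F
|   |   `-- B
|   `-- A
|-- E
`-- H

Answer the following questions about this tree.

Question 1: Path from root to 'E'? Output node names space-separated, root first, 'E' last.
Answer: J E

Derivation:
Walk down from root: J -> E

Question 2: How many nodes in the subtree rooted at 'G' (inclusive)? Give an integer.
Subtree rooted at G contains: A, B, C, D, F, G
Count = 6

Answer: 6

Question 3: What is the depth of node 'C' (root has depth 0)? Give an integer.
Answer: 2

Derivation:
Path from root to C: J -> G -> C
Depth = number of edges = 2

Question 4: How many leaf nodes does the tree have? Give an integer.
Answer: 6

Derivation:
Leaves (nodes with no children): A, B, D, E, F, H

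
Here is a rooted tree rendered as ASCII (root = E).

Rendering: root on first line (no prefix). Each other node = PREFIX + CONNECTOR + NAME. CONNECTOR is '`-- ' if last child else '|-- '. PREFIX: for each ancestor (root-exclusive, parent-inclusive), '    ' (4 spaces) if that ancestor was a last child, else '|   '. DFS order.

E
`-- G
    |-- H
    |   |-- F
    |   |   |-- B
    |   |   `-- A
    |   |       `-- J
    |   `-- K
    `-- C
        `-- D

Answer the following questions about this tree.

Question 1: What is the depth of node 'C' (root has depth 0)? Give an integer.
Path from root to C: E -> G -> C
Depth = number of edges = 2

Answer: 2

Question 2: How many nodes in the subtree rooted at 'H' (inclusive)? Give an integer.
Answer: 6

Derivation:
Subtree rooted at H contains: A, B, F, H, J, K
Count = 6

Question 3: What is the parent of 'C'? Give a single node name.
Scan adjacency: C appears as child of G

Answer: G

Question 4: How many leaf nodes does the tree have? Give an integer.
Leaves (nodes with no children): B, D, J, K

Answer: 4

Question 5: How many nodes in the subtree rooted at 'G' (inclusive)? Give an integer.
Answer: 9

Derivation:
Subtree rooted at G contains: A, B, C, D, F, G, H, J, K
Count = 9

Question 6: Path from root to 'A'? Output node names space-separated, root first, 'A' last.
Walk down from root: E -> G -> H -> F -> A

Answer: E G H F A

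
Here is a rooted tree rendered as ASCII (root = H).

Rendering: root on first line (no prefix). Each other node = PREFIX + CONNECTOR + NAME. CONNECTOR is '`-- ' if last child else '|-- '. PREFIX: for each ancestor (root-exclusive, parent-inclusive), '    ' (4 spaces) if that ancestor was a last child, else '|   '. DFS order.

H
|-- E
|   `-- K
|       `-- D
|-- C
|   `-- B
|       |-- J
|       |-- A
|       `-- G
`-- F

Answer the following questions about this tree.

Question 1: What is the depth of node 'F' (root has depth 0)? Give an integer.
Path from root to F: H -> F
Depth = number of edges = 1

Answer: 1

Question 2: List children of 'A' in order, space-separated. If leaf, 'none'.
Answer: none

Derivation:
Node A's children (from adjacency): (leaf)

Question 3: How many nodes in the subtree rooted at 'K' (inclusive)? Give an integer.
Subtree rooted at K contains: D, K
Count = 2

Answer: 2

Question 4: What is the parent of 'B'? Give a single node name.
Scan adjacency: B appears as child of C

Answer: C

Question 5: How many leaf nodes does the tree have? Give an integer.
Answer: 5

Derivation:
Leaves (nodes with no children): A, D, F, G, J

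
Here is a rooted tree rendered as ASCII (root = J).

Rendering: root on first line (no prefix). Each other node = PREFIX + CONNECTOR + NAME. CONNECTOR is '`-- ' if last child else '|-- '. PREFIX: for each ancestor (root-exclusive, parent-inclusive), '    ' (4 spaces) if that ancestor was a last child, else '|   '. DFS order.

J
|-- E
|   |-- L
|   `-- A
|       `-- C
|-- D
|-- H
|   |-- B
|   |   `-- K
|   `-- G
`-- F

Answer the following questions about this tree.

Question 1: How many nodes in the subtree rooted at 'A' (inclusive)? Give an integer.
Subtree rooted at A contains: A, C
Count = 2

Answer: 2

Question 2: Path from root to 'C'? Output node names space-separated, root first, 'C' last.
Answer: J E A C

Derivation:
Walk down from root: J -> E -> A -> C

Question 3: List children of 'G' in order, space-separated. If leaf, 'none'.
Node G's children (from adjacency): (leaf)

Answer: none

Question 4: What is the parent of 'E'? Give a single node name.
Scan adjacency: E appears as child of J

Answer: J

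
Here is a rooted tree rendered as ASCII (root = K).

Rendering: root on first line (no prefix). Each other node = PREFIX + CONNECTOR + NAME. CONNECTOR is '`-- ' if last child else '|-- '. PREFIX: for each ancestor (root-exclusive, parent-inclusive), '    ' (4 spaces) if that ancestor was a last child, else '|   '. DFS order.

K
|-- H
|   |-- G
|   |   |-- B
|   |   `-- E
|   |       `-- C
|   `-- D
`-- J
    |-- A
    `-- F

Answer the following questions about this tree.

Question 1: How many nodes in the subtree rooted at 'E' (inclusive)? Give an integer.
Answer: 2

Derivation:
Subtree rooted at E contains: C, E
Count = 2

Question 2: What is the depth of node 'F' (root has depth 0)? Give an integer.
Answer: 2

Derivation:
Path from root to F: K -> J -> F
Depth = number of edges = 2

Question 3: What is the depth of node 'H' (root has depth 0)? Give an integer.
Path from root to H: K -> H
Depth = number of edges = 1

Answer: 1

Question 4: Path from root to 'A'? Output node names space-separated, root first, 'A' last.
Answer: K J A

Derivation:
Walk down from root: K -> J -> A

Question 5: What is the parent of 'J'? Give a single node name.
Scan adjacency: J appears as child of K

Answer: K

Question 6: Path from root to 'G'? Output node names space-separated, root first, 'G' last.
Answer: K H G

Derivation:
Walk down from root: K -> H -> G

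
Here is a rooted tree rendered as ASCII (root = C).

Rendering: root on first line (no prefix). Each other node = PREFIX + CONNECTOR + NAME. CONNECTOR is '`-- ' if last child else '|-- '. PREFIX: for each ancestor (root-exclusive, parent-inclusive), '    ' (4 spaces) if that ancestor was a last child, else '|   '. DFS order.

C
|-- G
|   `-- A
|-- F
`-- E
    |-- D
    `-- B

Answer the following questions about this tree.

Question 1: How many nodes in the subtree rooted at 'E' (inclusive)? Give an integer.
Subtree rooted at E contains: B, D, E
Count = 3

Answer: 3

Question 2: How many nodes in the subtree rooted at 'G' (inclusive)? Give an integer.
Answer: 2

Derivation:
Subtree rooted at G contains: A, G
Count = 2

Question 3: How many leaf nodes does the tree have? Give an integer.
Answer: 4

Derivation:
Leaves (nodes with no children): A, B, D, F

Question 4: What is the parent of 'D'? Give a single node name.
Scan adjacency: D appears as child of E

Answer: E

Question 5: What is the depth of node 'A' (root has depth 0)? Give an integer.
Path from root to A: C -> G -> A
Depth = number of edges = 2

Answer: 2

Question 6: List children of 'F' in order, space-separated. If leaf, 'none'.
Answer: none

Derivation:
Node F's children (from adjacency): (leaf)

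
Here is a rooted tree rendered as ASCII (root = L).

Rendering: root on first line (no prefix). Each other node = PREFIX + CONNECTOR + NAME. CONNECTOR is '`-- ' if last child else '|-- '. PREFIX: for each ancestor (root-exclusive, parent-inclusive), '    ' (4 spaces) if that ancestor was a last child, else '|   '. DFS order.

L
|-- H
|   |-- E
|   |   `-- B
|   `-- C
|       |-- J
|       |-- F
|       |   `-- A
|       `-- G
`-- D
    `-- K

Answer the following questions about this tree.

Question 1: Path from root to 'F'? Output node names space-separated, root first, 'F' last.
Answer: L H C F

Derivation:
Walk down from root: L -> H -> C -> F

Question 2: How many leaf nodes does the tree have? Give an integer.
Leaves (nodes with no children): A, B, G, J, K

Answer: 5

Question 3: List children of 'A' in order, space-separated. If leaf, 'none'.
Answer: none

Derivation:
Node A's children (from adjacency): (leaf)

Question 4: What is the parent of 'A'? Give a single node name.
Scan adjacency: A appears as child of F

Answer: F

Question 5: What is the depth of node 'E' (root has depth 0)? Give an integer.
Path from root to E: L -> H -> E
Depth = number of edges = 2

Answer: 2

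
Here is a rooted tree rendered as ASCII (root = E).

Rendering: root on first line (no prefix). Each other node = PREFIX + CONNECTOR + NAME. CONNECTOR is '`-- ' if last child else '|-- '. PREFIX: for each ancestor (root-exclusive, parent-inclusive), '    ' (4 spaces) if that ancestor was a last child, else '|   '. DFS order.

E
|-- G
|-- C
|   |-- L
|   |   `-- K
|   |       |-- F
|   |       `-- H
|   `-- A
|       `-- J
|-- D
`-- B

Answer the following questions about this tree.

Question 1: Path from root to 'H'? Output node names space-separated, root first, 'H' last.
Walk down from root: E -> C -> L -> K -> H

Answer: E C L K H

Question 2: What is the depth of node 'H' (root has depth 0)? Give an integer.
Answer: 4

Derivation:
Path from root to H: E -> C -> L -> K -> H
Depth = number of edges = 4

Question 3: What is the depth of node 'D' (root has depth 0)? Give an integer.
Path from root to D: E -> D
Depth = number of edges = 1

Answer: 1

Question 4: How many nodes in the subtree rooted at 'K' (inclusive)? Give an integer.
Answer: 3

Derivation:
Subtree rooted at K contains: F, H, K
Count = 3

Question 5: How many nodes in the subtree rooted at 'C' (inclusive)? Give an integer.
Answer: 7

Derivation:
Subtree rooted at C contains: A, C, F, H, J, K, L
Count = 7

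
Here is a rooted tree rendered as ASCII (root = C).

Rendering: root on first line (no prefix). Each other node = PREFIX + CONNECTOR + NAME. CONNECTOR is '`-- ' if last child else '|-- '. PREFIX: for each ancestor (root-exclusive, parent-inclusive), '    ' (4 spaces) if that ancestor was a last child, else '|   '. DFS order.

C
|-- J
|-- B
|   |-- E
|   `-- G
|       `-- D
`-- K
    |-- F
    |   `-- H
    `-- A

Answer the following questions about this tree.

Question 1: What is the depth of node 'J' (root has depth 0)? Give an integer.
Answer: 1

Derivation:
Path from root to J: C -> J
Depth = number of edges = 1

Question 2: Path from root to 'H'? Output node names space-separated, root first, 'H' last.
Walk down from root: C -> K -> F -> H

Answer: C K F H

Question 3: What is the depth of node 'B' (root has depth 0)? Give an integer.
Answer: 1

Derivation:
Path from root to B: C -> B
Depth = number of edges = 1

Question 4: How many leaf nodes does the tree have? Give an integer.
Answer: 5

Derivation:
Leaves (nodes with no children): A, D, E, H, J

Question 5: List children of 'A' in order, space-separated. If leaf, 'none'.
Answer: none

Derivation:
Node A's children (from adjacency): (leaf)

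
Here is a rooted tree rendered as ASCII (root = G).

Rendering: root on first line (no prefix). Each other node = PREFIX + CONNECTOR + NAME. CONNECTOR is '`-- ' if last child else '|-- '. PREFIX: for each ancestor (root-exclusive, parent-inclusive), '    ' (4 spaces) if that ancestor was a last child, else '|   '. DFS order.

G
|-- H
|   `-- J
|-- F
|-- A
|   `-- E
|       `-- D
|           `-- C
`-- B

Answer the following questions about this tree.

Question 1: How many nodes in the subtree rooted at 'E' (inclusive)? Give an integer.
Subtree rooted at E contains: C, D, E
Count = 3

Answer: 3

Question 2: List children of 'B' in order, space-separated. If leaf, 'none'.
Node B's children (from adjacency): (leaf)

Answer: none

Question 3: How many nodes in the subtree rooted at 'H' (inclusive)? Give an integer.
Answer: 2

Derivation:
Subtree rooted at H contains: H, J
Count = 2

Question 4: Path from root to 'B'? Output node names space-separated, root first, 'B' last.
Walk down from root: G -> B

Answer: G B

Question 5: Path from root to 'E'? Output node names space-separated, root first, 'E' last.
Walk down from root: G -> A -> E

Answer: G A E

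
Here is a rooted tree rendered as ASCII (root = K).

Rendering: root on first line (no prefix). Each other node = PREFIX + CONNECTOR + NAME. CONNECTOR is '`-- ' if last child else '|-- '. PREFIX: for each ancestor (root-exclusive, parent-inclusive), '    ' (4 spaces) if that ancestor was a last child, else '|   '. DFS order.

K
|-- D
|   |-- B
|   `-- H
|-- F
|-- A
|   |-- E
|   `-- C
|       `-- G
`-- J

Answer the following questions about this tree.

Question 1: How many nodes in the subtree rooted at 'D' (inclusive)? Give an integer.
Subtree rooted at D contains: B, D, H
Count = 3

Answer: 3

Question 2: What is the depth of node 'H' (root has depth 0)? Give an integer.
Answer: 2

Derivation:
Path from root to H: K -> D -> H
Depth = number of edges = 2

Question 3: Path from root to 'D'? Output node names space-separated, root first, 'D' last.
Answer: K D

Derivation:
Walk down from root: K -> D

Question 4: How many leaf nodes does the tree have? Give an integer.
Leaves (nodes with no children): B, E, F, G, H, J

Answer: 6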